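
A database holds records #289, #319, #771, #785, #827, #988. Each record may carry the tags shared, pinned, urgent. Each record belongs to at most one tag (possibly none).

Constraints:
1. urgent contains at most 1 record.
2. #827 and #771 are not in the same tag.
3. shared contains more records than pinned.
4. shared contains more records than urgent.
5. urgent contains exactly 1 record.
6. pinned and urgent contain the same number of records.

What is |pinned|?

1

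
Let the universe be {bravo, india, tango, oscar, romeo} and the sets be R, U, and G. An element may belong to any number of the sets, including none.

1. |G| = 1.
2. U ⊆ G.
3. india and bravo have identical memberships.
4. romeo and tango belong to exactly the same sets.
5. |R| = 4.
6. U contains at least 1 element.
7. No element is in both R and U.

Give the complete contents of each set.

R = {bravo, india, romeo, tango}; U = {oscar}; G = {oscar}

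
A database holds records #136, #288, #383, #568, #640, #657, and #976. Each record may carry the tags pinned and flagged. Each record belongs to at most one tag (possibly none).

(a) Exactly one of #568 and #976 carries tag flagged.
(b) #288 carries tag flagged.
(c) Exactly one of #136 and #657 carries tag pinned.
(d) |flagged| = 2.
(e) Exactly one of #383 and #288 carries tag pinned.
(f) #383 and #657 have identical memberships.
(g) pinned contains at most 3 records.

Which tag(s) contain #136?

#136: none

From (b): #288 ∈ flagged.
(e) (exactly one): #383 ∈ pinned.
(f): #657 matches #383: #657 ∈ pinned.
(c) (exactly one): #136 ∉ pinned.
Suppose #136 ∈ flagged: no assignment then satisfies all the clues, so #136 ∉ flagged.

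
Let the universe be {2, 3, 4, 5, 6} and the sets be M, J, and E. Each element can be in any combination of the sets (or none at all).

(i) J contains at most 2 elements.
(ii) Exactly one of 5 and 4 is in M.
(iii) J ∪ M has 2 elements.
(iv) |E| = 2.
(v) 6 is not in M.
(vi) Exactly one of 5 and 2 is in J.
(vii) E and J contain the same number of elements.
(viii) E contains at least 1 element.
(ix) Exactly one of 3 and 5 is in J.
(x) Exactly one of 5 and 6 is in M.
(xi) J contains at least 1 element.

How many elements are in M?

1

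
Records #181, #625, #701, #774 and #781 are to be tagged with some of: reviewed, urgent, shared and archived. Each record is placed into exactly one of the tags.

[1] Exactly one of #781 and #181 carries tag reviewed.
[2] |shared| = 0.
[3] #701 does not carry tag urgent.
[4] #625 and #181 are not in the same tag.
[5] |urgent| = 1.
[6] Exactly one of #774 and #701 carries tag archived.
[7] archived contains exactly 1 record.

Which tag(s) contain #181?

#181: urgent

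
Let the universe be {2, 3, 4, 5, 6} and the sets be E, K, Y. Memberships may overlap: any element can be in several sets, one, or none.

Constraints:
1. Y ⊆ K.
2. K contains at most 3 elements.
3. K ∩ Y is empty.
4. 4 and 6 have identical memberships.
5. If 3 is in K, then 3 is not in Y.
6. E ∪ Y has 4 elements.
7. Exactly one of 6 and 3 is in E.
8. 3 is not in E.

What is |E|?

4

From (8): 3 ∉ E.
(7) (exactly one): 6 ∈ E.
(4): 4 matches 6: 4 ∈ E.
Suppose 2 ∉ E: no assignment then satisfies all the clues, so 2 ∈ E.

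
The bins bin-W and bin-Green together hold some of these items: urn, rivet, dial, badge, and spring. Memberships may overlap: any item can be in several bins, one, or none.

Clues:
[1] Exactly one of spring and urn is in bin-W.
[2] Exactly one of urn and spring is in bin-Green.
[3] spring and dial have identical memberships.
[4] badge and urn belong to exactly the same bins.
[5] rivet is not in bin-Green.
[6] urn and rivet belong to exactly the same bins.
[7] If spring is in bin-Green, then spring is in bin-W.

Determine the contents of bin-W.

bin-W = {dial, spring}

From (5): rivet ∉ bin-Green.
(6): urn matches rivet: urn ∉ bin-Green.
(2) (exactly one): spring ∈ bin-Green.
(3): dial matches spring: dial ∈ bin-Green.
(4): badge matches urn: badge ∉ bin-Green.
(7): spring ∈ bin-W.
(1) (exactly one): urn ∉ bin-W.
(3): dial matches spring: dial ∈ bin-W.
(4): badge matches urn: badge ∉ bin-W.
(6): rivet matches urn: rivet ∉ bin-W.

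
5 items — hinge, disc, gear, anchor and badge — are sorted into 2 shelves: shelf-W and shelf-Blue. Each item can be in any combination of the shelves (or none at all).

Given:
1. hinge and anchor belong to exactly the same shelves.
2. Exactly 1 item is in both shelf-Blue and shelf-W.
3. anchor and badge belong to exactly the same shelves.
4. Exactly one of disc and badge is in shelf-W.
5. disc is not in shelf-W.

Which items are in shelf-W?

shelf-W = {anchor, badge, gear, hinge}

From (5): disc ∉ shelf-W.
(4) (exactly one): badge ∈ shelf-W.
(3): anchor matches badge: anchor ∈ shelf-W.
(1): hinge matches anchor: hinge ∈ shelf-W.
Suppose gear ∉ shelf-W: no assignment then satisfies all the clues, so gear ∈ shelf-W.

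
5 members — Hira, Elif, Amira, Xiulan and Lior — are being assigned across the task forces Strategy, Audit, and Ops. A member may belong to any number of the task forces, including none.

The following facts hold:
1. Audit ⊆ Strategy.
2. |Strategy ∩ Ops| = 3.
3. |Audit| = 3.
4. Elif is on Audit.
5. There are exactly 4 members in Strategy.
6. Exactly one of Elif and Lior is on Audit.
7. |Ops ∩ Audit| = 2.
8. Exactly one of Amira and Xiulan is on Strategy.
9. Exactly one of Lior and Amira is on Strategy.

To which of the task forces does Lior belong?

Lior: Ops, Strategy

From (4): Elif ∈ Audit.
(1) with Elif ∈ Audit: Elif ∈ Strategy.
(6) (exactly one): Lior ∉ Audit.
Suppose Lior ∉ Strategy: no assignment then satisfies all the clues, so Lior ∈ Strategy.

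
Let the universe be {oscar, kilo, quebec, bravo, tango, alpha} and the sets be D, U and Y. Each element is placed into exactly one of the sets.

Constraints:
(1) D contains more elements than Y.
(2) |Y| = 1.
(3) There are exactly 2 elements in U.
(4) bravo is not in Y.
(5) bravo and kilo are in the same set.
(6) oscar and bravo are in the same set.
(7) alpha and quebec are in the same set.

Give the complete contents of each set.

D = {bravo, kilo, oscar}; U = {alpha, quebec}; Y = {tango}

From (4): bravo ∉ Y.
(5): kilo matches bravo: kilo ∉ Y.
(6): oscar matches bravo: oscar ∉ Y.
Suppose oscar ∉ D: no assignment then satisfies all the clues, so oscar ∈ D.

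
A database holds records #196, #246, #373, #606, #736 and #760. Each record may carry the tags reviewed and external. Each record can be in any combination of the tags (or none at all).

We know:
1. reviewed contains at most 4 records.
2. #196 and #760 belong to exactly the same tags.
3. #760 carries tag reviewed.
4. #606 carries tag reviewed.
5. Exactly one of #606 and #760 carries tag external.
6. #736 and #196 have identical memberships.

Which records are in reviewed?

reviewed = {#196, #606, #736, #760}

From (3): #760 ∈ reviewed.
From (4): #606 ∈ reviewed.
(2): #196 matches #760: #196 ∈ reviewed.
(6): #736 matches #196: #736 ∈ reviewed.
(1): reviewed already has 4, so the rest are out.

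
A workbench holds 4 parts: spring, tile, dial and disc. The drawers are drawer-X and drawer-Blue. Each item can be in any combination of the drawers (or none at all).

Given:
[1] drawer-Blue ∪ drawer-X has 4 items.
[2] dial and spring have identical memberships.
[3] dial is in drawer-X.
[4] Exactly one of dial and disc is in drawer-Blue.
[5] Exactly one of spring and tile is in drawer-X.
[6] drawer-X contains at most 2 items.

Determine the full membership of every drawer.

drawer-X = {dial, spring}; drawer-Blue = {disc, tile}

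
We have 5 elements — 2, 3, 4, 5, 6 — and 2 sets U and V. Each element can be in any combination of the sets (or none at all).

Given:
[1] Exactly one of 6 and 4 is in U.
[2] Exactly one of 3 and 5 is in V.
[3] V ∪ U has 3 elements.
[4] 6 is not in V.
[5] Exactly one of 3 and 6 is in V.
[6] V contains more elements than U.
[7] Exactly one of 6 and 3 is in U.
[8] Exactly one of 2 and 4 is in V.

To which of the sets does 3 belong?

From (4): 6 ∉ V.
(5) (exactly one): 3 ∈ V.
(2) (exactly one): 5 ∉ V.
Suppose 3 ∈ U: no assignment then satisfies all the clues, so 3 ∉ U.

3: V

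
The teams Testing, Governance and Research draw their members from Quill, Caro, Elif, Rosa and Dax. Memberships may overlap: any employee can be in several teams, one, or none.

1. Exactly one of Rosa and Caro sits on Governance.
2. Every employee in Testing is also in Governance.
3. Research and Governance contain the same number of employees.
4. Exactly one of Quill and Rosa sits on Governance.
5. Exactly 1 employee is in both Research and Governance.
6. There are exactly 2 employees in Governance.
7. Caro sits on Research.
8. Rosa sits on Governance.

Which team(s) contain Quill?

From (7): Caro ∈ Research.
From (8): Rosa ∈ Governance.
(1) (exactly one): Caro ∉ Governance.
(2) contrapositive: Caro ∉ Testing.
(4) (exactly one): Quill ∉ Governance.
(2) contrapositive: Quill ∉ Testing.
Suppose Quill ∈ Research: no assignment then satisfies all the clues, so Quill ∉ Research.

Quill: none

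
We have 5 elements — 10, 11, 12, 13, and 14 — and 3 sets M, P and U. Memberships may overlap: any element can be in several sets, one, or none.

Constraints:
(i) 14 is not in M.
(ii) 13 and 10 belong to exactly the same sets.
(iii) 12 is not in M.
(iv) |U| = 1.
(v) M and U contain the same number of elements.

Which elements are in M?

M = {11}

From (i): 14 ∉ M.
From (iii): 12 ∉ M.
Suppose 10 ∈ M: no assignment then satisfies all the clues, so 10 ∉ M.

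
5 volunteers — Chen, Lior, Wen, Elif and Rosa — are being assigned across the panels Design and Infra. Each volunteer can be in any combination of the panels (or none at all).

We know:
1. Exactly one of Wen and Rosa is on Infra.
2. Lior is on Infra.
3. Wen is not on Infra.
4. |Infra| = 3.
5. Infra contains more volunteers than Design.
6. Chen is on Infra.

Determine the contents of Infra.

From (2): Lior ∈ Infra.
From (3): Wen ∉ Infra.
From (6): Chen ∈ Infra.
(1) (exactly one): Rosa ∈ Infra.
(4): Infra already has 3, so the rest are out.

Infra = {Chen, Lior, Rosa}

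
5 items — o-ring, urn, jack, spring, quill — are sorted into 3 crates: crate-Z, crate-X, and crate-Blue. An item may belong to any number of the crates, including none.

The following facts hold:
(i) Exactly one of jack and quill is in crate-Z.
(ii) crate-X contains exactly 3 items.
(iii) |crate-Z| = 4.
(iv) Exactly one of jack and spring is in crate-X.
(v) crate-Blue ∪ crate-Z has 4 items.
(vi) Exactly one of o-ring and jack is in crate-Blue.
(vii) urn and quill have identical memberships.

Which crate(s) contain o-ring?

o-ring: crate-Blue, crate-Z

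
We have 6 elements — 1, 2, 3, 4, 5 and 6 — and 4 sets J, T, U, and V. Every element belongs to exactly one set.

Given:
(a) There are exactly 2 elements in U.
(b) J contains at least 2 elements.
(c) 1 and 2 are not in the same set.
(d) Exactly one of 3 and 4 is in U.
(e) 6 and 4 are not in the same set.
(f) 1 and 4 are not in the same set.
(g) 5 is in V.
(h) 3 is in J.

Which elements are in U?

U = {2, 4}

From (g): 5 ∈ V.
From (h): 3 ∈ J.
(d) (exactly one): 4 ∈ U.
(e): 6 ∉ U.
(f): 1 ∉ U.
(a): only 2 candidates remain for U, so all are in.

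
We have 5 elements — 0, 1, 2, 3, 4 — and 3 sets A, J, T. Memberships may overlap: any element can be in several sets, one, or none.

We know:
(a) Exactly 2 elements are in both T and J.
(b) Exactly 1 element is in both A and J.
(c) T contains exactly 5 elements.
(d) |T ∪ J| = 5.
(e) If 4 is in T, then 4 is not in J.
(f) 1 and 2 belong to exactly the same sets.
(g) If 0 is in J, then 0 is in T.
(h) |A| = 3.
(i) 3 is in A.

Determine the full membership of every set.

A = {1, 2, 3}; J = {0, 3}; T = {0, 1, 2, 3, 4}

From (i): 3 ∈ A.
(c): only 5 candidates remain for T, so all are in.
(e): 4 ∉ J.
Suppose 0 ∈ A: no assignment then satisfies all the clues, so 0 ∉ A.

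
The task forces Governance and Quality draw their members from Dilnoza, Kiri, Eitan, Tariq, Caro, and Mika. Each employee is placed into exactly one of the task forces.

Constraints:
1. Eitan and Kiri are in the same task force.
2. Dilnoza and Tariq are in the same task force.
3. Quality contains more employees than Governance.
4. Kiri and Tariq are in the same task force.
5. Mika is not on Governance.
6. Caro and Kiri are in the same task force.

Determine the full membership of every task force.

From (5): Mika ∉ Governance.
Only one task force left: Mika ∈ Quality.
Suppose Dilnoza ∈ Governance: no assignment then satisfies all the clues, so Dilnoza ∉ Governance.

Governance = {}; Quality = {Caro, Dilnoza, Eitan, Kiri, Mika, Tariq}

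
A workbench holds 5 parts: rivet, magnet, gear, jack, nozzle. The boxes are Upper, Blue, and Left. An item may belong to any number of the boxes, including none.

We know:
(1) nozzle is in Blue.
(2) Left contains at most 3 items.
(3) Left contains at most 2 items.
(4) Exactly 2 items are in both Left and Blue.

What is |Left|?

2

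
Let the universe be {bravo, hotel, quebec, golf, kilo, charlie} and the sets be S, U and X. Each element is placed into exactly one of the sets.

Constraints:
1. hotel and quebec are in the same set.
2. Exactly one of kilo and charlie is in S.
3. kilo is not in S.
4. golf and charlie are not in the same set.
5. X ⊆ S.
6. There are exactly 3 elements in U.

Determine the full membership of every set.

S = {charlie, hotel, quebec}; U = {bravo, golf, kilo}; X = {}

From (3): kilo ∉ S.
(2) (exactly one): charlie ∈ S.
(4): golf ∉ S.
(5) contrapositive: golf ∉ X.
(5) contrapositive: kilo ∉ X.
Only one set left: golf ∈ U.
Only one set left: kilo ∈ U.
Suppose bravo ∈ S: no assignment then satisfies all the clues, so bravo ∉ S.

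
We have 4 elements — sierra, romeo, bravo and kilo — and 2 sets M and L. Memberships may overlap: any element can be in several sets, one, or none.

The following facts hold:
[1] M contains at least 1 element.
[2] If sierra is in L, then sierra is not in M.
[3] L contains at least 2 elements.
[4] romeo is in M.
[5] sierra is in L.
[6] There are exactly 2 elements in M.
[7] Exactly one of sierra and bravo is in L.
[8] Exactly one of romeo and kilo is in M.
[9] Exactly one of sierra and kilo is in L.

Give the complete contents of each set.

M = {bravo, romeo}; L = {romeo, sierra}

From (4): romeo ∈ M.
From (5): sierra ∈ L.
(2): sierra ∉ M.
(7) (exactly one): bravo ∉ L.
(8) (exactly one): kilo ∉ M.
(9) (exactly one): kilo ∉ L.
(3): only 2 candidates remain for L, so all are in.
(6): only 2 candidates remain for M, so all are in.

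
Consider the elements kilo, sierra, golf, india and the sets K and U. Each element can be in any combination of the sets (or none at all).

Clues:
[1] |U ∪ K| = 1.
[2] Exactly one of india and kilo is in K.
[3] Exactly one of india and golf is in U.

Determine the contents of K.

K = {india}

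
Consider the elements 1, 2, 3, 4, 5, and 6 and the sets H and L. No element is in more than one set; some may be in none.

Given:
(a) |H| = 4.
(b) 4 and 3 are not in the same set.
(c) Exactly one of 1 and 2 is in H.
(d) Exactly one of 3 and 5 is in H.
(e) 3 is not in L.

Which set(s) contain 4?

From (e): 3 ∉ L.
Suppose 4 ∉ H: no assignment then satisfies all the clues, so 4 ∈ H.

4: H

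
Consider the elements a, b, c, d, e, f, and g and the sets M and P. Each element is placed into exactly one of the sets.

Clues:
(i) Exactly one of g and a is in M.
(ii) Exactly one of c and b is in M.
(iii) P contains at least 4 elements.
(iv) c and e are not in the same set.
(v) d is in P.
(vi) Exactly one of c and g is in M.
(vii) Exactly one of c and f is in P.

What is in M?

M = {a, c}

From (v): d ∈ P.
Suppose a ∉ M: no assignment then satisfies all the clues, so a ∈ M.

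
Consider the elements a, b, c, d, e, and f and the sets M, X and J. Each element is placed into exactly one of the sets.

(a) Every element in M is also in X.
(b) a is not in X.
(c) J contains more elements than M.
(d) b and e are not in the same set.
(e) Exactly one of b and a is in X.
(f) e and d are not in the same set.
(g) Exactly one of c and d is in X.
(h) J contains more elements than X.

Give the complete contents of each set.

M = {}; X = {b, d}; J = {a, c, e, f}

From (b): a ∉ X.
(a) contrapositive: a ∉ M.
(e) (exactly one): b ∈ X.
Only one set left: a ∈ J.
(d): e ∉ X.
(a) contrapositive: e ∉ M.
Only one set left: e ∈ J.
(f): d ∉ J.
Suppose c ∈ M: no assignment then satisfies all the clues, so c ∉ M.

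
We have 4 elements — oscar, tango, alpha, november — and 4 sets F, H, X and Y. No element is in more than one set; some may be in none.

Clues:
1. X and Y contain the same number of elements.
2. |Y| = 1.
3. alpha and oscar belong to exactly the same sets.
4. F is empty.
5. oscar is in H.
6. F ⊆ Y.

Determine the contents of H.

H = {alpha, oscar}

From (5): oscar ∈ H.
(3): alpha matches oscar: alpha ∉ F.
(3): alpha matches oscar: alpha ∈ H.
(4): F already has 0, so the rest are out.
Suppose tango ∈ H: no assignment then satisfies all the clues, so tango ∉ H.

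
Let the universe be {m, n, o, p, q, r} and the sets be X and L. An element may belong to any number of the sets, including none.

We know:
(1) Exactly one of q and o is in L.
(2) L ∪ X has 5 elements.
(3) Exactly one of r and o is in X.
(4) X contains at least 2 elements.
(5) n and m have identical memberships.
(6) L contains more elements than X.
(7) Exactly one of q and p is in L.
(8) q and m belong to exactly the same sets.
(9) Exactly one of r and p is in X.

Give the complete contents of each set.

X = {o, p}; L = {m, n, q}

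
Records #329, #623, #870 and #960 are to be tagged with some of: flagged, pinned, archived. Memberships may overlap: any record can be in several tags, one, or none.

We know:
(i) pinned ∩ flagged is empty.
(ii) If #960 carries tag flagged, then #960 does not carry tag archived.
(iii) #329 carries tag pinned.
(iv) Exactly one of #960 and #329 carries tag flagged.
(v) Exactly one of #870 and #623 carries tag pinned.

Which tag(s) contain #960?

#960: flagged

From (iii): #329 ∈ pinned.
(i) (disjoint): #329 ∉ flagged.
(iv) (exactly one): #960 ∈ flagged.
(i) (disjoint): #960 ∉ pinned.
(ii): #960 ∉ archived.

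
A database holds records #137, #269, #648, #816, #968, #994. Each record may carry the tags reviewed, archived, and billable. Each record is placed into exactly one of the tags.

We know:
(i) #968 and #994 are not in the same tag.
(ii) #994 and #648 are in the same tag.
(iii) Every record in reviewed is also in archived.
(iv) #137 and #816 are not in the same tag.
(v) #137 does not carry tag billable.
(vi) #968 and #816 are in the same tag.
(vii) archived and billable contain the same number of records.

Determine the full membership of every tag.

reviewed = {}; archived = {#137, #648, #994}; billable = {#269, #816, #968}

From (v): #137 ∉ billable.
Suppose #137 ∈ reviewed: no assignment then satisfies all the clues, so #137 ∉ reviewed.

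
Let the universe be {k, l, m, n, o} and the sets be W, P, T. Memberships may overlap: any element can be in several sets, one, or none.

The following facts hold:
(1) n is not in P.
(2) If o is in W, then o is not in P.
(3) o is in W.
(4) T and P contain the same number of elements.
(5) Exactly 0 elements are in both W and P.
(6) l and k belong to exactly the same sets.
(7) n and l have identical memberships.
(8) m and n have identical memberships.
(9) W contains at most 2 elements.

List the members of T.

T = {}

From (1): n ∉ P.
From (3): o ∈ W.
(2): o ∉ P.
(7): l matches n: l ∉ P.
(8): m matches n: m ∉ P.
(6): k matches l: k ∉ P.
Suppose k ∈ T: no assignment then satisfies all the clues, so k ∉ T.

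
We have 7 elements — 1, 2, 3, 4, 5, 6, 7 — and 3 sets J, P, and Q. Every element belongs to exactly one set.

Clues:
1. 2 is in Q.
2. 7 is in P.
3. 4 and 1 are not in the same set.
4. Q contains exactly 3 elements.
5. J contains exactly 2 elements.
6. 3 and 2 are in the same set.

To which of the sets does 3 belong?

From (1): 2 ∈ Q.
From (2): 7 ∈ P.
(6): 3 matches 2: 3 ∉ J.
(6): 3 matches 2: 3 ∉ P.
(6): 3 matches 2: 3 ∈ Q.

3: Q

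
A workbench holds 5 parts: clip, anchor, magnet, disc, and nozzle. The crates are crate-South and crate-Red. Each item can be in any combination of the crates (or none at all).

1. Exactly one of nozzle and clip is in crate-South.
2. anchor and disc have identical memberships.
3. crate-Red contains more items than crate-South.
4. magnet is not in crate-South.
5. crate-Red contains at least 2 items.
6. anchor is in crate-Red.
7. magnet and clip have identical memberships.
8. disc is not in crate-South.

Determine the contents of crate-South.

From (4): magnet ∉ crate-South.
From (6): anchor ∈ crate-Red.
From (8): disc ∉ crate-South.
(2): anchor matches disc: anchor ∉ crate-South.
(2): disc matches anchor: disc ∈ crate-Red.
(7): clip matches magnet: clip ∉ crate-South.
(1) (exactly one): nozzle ∈ crate-South.

crate-South = {nozzle}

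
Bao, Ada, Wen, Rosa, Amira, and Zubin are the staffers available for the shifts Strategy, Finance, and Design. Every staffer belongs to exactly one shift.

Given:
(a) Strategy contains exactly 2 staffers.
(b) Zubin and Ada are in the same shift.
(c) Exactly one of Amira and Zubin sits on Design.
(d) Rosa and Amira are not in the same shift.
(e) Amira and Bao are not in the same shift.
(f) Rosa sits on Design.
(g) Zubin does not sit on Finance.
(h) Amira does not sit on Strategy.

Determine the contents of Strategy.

Strategy = {Bao, Wen}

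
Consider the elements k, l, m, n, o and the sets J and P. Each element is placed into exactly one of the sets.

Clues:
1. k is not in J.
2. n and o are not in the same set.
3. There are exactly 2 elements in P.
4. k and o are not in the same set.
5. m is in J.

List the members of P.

P = {k, n}

From (1): k ∉ J.
From (5): m ∈ J.
Only one set left: k ∈ P.
(4): o ∉ P.
Only one set left: o ∈ J.
(2): n ∉ J.
Only one set left: n ∈ P.
(3): P already has 2, so the rest are out.
Only one set left: l ∈ J.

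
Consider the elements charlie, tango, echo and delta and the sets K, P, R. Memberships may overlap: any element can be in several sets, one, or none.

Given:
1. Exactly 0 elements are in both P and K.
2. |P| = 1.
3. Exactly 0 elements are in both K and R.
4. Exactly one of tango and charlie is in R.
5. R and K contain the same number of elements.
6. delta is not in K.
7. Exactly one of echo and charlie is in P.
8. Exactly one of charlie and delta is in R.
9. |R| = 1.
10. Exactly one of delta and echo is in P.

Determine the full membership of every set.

K = {tango}; P = {echo}; R = {charlie}

From (6): delta ∉ K.
Suppose charlie ∈ K: no assignment then satisfies all the clues, so charlie ∉ K.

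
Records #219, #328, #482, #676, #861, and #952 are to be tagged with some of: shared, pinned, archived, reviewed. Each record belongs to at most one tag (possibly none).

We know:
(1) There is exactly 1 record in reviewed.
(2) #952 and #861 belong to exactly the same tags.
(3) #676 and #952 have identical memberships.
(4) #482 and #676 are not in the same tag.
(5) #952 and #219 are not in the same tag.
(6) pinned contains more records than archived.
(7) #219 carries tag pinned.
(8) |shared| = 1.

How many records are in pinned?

1

From (7): #219 ∈ pinned.
(5): #952 ∉ pinned.
(2): #861 matches #952: #861 ∉ pinned.
(3): #676 matches #952: #676 ∉ pinned.
Suppose #328 ∈ pinned: no assignment then satisfies all the clues, so #328 ∉ pinned.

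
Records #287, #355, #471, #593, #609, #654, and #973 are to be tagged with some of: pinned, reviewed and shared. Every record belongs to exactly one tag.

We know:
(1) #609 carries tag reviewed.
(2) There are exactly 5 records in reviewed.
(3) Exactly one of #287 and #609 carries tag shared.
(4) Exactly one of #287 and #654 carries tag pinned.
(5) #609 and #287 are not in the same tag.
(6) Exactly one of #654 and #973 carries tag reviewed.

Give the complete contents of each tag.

pinned = {#654}; reviewed = {#355, #471, #593, #609, #973}; shared = {#287}

From (1): #609 ∈ reviewed.
(3) (exactly one): #287 ∈ shared.
(4) (exactly one): #654 ∈ pinned.
(6) (exactly one): #973 ∈ reviewed.
(2): only 5 candidates remain for reviewed, so all are in.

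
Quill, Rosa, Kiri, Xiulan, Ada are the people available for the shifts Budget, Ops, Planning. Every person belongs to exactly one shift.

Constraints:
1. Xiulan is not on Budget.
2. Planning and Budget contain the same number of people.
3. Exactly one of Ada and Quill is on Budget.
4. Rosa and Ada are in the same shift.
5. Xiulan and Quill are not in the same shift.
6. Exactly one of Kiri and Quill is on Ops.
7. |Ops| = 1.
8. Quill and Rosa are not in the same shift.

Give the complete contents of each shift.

From (1): Xiulan ∉ Budget.
Suppose Quill ∈ Budget: no assignment then satisfies all the clues, so Quill ∉ Budget.

Budget = {Ada, Rosa}; Ops = {Quill}; Planning = {Kiri, Xiulan}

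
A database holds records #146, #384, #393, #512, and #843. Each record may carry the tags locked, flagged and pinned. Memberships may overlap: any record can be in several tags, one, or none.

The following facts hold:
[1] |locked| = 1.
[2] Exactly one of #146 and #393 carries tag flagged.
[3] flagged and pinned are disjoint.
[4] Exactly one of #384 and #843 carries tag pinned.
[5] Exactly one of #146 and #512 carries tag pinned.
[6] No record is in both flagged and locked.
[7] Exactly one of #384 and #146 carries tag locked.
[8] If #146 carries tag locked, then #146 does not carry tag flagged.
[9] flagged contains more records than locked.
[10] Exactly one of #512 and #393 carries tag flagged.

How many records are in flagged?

2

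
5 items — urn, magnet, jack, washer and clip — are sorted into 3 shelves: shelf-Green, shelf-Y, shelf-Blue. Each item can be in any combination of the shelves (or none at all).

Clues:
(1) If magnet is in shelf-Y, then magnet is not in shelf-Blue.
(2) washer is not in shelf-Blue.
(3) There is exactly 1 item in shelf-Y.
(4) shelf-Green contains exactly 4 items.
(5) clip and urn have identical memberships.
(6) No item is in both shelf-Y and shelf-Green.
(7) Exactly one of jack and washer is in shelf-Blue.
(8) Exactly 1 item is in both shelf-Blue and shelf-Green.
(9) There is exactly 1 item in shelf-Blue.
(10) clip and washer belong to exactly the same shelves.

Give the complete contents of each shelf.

shelf-Green = {clip, jack, urn, washer}; shelf-Y = {magnet}; shelf-Blue = {jack}

From (2): washer ∉ shelf-Blue.
(7) (exactly one): jack ∈ shelf-Blue.
(9): shelf-Blue already has 1, so the rest are out.
Suppose urn ∉ shelf-Green: no assignment then satisfies all the clues, so urn ∈ shelf-Green.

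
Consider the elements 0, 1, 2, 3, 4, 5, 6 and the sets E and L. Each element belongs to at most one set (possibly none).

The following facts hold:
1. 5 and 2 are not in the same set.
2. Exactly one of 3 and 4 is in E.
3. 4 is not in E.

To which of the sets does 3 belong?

3: E

From (3): 4 ∉ E.
(2) (exactly one): 3 ∈ E.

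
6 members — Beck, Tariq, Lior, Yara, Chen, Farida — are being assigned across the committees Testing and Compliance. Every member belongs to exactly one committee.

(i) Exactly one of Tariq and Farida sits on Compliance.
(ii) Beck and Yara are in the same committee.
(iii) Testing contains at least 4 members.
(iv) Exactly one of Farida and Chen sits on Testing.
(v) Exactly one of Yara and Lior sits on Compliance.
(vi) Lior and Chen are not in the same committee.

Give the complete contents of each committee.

Testing = {Beck, Chen, Tariq, Yara}; Compliance = {Farida, Lior}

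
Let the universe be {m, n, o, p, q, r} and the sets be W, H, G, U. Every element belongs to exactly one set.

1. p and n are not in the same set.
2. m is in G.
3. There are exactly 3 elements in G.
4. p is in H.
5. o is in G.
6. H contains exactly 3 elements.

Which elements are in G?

From (2): m ∈ G.
From (4): p ∈ H.
From (5): o ∈ G.
(1): n ∉ H.
(6): only 3 candidates remain for H, so all are in.
(3): only 3 candidates remain for G, so all are in.

G = {m, n, o}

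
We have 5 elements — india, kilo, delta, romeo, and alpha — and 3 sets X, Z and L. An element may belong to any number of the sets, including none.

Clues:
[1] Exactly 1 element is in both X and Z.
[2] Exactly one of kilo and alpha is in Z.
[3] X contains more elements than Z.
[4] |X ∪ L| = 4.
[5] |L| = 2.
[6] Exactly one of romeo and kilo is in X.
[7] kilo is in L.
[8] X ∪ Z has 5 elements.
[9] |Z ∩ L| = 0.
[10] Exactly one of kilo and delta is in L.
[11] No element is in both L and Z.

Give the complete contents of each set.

X = {alpha, delta, india, kilo}; Z = {alpha, romeo}; L = {india, kilo}

From (7): kilo ∈ L.
(10) (exactly one): delta ∉ L.
(11) (disjoint): kilo ∉ Z.
(2) (exactly one): alpha ∈ Z.
(11) (disjoint): alpha ∉ L.
Suppose india ∉ X: no assignment then satisfies all the clues, so india ∈ X.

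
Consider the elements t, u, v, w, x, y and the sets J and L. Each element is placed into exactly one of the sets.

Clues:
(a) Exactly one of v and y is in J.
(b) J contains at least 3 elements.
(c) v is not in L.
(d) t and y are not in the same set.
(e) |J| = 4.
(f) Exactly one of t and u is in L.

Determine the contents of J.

From (c): v ∉ L.
Only one set left: v ∈ J.
(a) (exactly one): y ∉ J.
Only one set left: y ∈ L.
(d): t ∉ L.
(f) (exactly one): u ∈ L.
Only one set left: t ∈ J.
(e): only 4 candidates remain for J, so all are in.

J = {t, v, w, x}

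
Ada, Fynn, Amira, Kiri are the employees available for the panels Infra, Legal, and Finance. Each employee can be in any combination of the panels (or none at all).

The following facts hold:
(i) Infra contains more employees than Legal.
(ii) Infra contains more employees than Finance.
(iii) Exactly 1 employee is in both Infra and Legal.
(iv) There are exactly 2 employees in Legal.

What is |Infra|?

3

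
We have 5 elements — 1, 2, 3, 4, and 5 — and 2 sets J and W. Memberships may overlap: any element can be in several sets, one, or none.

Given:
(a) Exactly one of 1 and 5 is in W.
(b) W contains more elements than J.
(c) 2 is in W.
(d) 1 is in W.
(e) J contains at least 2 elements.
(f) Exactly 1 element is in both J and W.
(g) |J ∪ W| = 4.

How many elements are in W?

3

From (c): 2 ∈ W.
From (d): 1 ∈ W.
(a) (exactly one): 5 ∉ W.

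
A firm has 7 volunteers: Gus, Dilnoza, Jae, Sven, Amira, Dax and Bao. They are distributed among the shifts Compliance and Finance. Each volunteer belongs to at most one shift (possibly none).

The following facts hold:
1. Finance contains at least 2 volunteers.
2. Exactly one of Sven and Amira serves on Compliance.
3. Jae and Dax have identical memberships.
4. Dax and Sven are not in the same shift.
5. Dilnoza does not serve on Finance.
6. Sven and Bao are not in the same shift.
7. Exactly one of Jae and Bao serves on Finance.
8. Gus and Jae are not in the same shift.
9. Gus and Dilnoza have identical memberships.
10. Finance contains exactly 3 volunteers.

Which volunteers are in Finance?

Finance = {Amira, Dax, Jae}

From (5): Dilnoza ∉ Finance.
(9): Gus matches Dilnoza: Gus ∉ Finance.
Suppose Jae ∉ Finance: no assignment then satisfies all the clues, so Jae ∈ Finance.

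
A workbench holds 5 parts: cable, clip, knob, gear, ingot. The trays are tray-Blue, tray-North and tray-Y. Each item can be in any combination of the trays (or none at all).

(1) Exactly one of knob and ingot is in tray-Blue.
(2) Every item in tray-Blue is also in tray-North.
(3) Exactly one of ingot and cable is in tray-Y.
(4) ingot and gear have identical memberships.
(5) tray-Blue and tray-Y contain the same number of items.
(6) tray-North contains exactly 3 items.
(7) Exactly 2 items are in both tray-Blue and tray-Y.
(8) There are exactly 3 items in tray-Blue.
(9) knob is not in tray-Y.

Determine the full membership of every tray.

tray-Blue = {cable, gear, ingot}; tray-North = {cable, gear, ingot}; tray-Y = {clip, gear, ingot}

From (9): knob ∉ tray-Y.
Suppose cable ∉ tray-Blue: no assignment then satisfies all the clues, so cable ∈ tray-Blue.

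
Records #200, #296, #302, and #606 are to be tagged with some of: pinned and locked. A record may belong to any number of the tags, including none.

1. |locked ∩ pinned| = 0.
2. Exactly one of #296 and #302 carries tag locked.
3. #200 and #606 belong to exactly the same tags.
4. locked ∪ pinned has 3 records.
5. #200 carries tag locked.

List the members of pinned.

pinned = {}

From (5): #200 ∈ locked.
(3): #606 matches #200: #606 ∈ locked.
Suppose #200 ∈ pinned: no assignment then satisfies all the clues, so #200 ∉ pinned.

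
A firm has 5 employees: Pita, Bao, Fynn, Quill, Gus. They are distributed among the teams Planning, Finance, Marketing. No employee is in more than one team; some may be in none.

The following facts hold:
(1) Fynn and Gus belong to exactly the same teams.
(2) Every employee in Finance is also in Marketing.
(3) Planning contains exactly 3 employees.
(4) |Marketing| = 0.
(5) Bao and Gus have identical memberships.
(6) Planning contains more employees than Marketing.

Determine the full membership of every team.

Planning = {Bao, Fynn, Gus}; Finance = {}; Marketing = {}

(4): Marketing already has 0, so the rest are out.
(2) contrapositive: Pita ∉ Finance.
(2) contrapositive: Bao ∉ Finance.
(2) contrapositive: Fynn ∉ Finance.
(2) contrapositive: Quill ∉ Finance.
(2) contrapositive: Gus ∉ Finance.
Suppose Pita ∈ Planning: no assignment then satisfies all the clues, so Pita ∉ Planning.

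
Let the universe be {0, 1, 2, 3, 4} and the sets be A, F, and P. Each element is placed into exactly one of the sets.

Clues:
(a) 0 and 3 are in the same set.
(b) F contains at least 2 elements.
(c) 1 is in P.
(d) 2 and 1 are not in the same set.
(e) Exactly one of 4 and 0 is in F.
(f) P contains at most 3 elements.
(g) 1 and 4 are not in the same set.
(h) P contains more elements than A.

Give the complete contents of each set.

A = {}; F = {2, 4}; P = {0, 1, 3}

From (c): 1 ∈ P.
(d): 2 ∉ P.
(g): 4 ∉ P.
Suppose 0 ∈ A: no assignment then satisfies all the clues, so 0 ∉ A.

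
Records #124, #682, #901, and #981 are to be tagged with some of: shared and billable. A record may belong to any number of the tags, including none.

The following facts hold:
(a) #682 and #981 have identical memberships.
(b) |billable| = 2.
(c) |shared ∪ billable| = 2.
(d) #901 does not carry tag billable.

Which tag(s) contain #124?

#124: none

From (d): #901 ∉ billable.
Suppose #124 ∈ shared: no assignment then satisfies all the clues, so #124 ∉ shared.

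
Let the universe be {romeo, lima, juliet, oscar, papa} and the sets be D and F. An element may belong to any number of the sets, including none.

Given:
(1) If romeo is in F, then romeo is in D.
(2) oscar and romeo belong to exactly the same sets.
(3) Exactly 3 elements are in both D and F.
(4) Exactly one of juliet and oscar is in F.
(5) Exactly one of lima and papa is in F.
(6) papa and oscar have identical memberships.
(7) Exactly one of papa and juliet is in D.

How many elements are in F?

3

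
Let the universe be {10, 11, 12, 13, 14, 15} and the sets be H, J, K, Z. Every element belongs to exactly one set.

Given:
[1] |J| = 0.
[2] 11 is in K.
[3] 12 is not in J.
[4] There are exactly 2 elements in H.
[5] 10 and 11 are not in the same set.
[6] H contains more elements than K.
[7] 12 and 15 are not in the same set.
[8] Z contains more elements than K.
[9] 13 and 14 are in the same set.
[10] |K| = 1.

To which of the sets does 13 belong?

13: Z

From (2): 11 ∈ K.
From (3): 12 ∉ J.
(1): J already has 0, so the rest are out.
(5): 10 ∉ K.
(10): K already has 1, so the rest are out.
Suppose 13 ∈ H: no assignment then satisfies all the clues, so 13 ∉ H.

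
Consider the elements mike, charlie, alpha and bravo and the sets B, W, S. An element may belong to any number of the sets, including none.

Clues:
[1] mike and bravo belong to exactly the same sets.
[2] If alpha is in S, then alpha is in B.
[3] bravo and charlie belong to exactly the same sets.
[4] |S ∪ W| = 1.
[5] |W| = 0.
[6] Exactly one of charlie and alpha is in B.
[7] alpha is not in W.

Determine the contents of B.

From (7): alpha ∉ W.
(5): W already has 0, so the rest are out.
Suppose mike ∈ B: no assignment then satisfies all the clues, so mike ∉ B.

B = {alpha}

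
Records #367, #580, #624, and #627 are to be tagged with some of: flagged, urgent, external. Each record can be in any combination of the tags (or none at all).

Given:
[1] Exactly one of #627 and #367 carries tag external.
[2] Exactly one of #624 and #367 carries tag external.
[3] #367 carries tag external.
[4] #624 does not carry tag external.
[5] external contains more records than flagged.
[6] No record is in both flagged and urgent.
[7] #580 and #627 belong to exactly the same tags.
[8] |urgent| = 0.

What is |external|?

1

From (3): #367 ∈ external.
From (4): #624 ∉ external.
(1) (exactly one): #627 ∉ external.
(7): #580 matches #627: #580 ∉ external.
(8): urgent already has 0, so the rest are out.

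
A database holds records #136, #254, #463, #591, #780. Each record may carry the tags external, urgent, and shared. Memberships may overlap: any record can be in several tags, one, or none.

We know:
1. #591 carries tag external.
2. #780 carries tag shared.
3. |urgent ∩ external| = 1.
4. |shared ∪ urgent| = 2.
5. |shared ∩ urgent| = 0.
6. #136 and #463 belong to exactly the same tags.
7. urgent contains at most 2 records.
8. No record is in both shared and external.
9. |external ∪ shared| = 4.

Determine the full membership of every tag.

external = {#136, #463, #591}; urgent = {#591}; shared = {#780}

From (1): #591 ∈ external.
From (2): #780 ∈ shared.
(8) (disjoint): #591 ∉ shared.
(8) (disjoint): #780 ∉ external.
Suppose #136 ∉ external: no assignment then satisfies all the clues, so #136 ∈ external.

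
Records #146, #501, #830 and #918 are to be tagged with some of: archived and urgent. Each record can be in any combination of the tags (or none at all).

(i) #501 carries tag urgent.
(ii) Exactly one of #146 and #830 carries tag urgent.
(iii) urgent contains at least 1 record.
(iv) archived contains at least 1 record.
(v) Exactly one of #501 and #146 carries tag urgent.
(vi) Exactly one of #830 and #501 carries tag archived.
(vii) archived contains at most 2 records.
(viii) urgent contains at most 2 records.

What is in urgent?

urgent = {#501, #830}

From (i): #501 ∈ urgent.
(v) (exactly one): #146 ∉ urgent.
(ii) (exactly one): #830 ∈ urgent.
(viii): urgent already has 2, so the rest are out.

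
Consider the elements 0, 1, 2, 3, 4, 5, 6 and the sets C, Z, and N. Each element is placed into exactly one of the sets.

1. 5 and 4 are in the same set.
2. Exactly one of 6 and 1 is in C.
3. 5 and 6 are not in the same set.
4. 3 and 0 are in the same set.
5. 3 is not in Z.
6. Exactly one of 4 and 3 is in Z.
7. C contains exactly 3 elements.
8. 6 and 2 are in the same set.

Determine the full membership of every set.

C = {0, 1, 3}; Z = {4, 5}; N = {2, 6}

From (5): 3 ∉ Z.
(4): 0 matches 3: 0 ∉ Z.
(6) (exactly one): 4 ∈ Z.
(1): 5 matches 4: 5 ∉ C.
(1): 5 matches 4: 5 ∈ Z.
(3): 6 ∉ Z.
(8): 2 matches 6: 2 ∉ Z.
Suppose 0 ∉ C: no assignment then satisfies all the clues, so 0 ∈ C.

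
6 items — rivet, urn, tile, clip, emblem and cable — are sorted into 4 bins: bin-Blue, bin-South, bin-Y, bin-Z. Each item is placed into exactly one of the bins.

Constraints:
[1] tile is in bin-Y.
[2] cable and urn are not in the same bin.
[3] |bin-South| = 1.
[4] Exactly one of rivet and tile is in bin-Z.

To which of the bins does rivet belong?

From (1): tile ∈ bin-Y.
(4) (exactly one): rivet ∈ bin-Z.

rivet: bin-Z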